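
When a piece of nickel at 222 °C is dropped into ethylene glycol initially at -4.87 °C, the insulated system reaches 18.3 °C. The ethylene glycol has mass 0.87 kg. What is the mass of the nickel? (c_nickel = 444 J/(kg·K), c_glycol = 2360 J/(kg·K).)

|Q_nickel| = |Q_glycol|:
m×444×(222 − 18.3) = 0.87×2360×(18.3 − (-4.87))
90443 m = 47573  ⇒  m ≈ 0.526 kg

m ≈ 0.526 kg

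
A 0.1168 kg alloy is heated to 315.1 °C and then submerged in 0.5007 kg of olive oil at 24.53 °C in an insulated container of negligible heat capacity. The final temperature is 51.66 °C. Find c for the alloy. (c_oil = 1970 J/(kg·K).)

c ≈ 870 J/(kg·K)

Taking heat into each body as positive, Σ m c ΔT = 0:
0.1168·c·(51.66 − 315.1) + 0.5007·1970·(51.66 − 24.53) = 0
-30.77 c = -26760
c = -26760/-30.77 ≈ 869.7 J/(kg·K)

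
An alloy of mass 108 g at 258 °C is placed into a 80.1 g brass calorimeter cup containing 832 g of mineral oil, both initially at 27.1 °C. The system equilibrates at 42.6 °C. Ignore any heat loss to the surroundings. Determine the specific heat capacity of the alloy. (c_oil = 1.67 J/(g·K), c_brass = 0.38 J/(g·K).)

c ≈ 0.946 J/(g·K)

Energy conservation, ΣQ = 0:
108×c×(42.6 − 258) + 832×1.67×(42.6 − 27.1) + 80.1×0.38×(42.6 − 27.1) = 0
-23263 c = -22008
c = -22008/-23263 ≈ 0.946 J/(g·K)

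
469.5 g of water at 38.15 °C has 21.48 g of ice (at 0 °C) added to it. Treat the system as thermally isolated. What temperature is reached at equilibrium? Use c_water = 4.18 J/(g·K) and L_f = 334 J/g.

Heat gained plus heat lost sum to zero:
melt ice: 21.48·334 = 7174.3; meltwater 0→T: 21.48·4.18·T = 89.79 T; water cools: 469.5·4.18·(T − 38.15) = 1962.5(T − 38.15)
2052.3 T = 74870 − 7174.3 = 67695
T ≈ 32.99 °C (positive, so assuming full melt was valid).

T_f ≈ 33.0 °C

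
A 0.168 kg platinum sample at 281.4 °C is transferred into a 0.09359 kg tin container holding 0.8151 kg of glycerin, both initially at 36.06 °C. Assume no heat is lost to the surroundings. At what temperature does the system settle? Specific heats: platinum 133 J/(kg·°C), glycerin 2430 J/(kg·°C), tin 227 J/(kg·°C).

Let T be the final temperature. ΣQ_i = 0:
0.168×133×(T − 281.4) + 0.8151×2430×(T − 36.06) + 0.09359×227×(T − 36.06) = 0
(22.34 + 1980.7 + 21.24) T = 22.34×281.4 + 1980.7×36.06 + 21.24×36.06
T = 78477/2024.3 ≈ 38.77 °C

T_f ≈ 38.8 °C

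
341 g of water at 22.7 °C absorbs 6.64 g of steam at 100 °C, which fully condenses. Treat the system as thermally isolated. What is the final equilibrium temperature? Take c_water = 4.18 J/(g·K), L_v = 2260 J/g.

Heat gained plus heat lost sum to zero:
steam→water at 100 °C releases m L_v = 6.64×2260 = 15006; condensate cools 100→T: 6.64×4.18×(T − 100) = 27.76(T − 100); water warms: 341×4.18×(T − 22.7) = 1425.4(T − 22.7)
1453.1 T = 15006 + 2775.5 + 32356 = 50138
T ≈ 34.50 °C (< 100 °C, so full condensation is consistent).

T_f ≈ 34.5 °C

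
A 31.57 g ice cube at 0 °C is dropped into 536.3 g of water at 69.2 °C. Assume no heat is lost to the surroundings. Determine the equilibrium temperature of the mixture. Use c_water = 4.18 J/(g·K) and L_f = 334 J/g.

Heat gained plus heat lost sum to zero:
melt ice: 31.57·334 = 10544
  meltwater 0→T: 31.57·4.18·T = 131.96 T
  water cools: 536.3·4.18·(T − 69.2) = 2241.7(T − 69.2)
2373.7 T = 155128 − 10544 = 144584
T ≈ 60.91 °C — above 0 °C, consistent with complete melting.

T_f ≈ 60.9 °C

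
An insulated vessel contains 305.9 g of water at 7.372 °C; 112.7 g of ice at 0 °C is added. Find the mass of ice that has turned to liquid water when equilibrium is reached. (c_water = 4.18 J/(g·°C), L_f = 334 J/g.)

m_melted ≈ 28.2 g

Heat available from the water dropping to 0 °C: 305.9·4.18·7.372 = 9426.3 J.
Melting all 112.7 g of ice would need 112.7·334 = 37642 J.
9426.3 J < 37642 J, so only part of the ice melts and the system sits at 0 °C.
Mass melted = 9426.3/334 ≈ 28.22 g.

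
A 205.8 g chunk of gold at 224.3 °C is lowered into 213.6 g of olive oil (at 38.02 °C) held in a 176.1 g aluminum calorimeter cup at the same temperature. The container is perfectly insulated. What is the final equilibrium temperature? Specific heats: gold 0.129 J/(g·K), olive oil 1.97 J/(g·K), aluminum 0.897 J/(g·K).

Taking heat into each body as positive, Σ m c ΔT = 0:
205.8*0.129*(T − 224.3) + 213.6*1.97*(T − 38.02) + 176.1*0.897*(T − 38.02) = 0
26.55(T − 224.3) + 420.79(T − 38.02) + 157.96(T − 38.02) = 0
(26.55 + 420.79 + 157.96) T = 26.55*224.3 + 420.79*38.02 + 157.96*38.02
T = 27959 / 605.3 = 46.2 °C

T_f ≈ 46.2 °C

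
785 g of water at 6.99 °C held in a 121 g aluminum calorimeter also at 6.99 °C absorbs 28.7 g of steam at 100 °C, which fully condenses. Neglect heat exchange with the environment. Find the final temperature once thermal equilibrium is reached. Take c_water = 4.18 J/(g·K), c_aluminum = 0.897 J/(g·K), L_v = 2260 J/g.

T_f ≈ 28.6 °C

Setting the total heat transfer to zero:
condense steam: −28.7×2260 = −64862
  condensate cools 100→T: 28.7×4.18×(T − 100) = 119.97(T − 100)
  water warms: 785×4.18×(T − 6.99) = 3281.3(T − 6.99)
  cup: 108.54(T − 6.99)
3509.8 T = 64862 + 11997 + 23695 = 100554
T ≈ 28.65 °C, under the boiling point, so the assumption holds.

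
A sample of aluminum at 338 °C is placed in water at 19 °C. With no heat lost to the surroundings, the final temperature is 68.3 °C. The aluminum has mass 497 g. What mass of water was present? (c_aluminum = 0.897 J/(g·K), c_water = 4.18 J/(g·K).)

m ≈ 583 g

Heat lost by the aluminum = heat gained by the water:
497·0.897·(338 − 68.3) = m·4.18·(68.3 − 19)
206.07 m = 120235  ⇒  m ≈ 583.5 g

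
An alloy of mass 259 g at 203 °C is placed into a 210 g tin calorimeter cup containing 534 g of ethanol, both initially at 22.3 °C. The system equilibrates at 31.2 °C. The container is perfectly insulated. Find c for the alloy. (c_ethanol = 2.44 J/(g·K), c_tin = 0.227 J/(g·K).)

Setting the total heat transfer to zero:
259×c×(31.2 − 203) + 534×2.44×(31.2 − 22.3) + 210×0.227×(31.2 − 22.3) = 0
-44496 c = -12021
c = -12021/-44496 ≈ 0.2701 J/(g·K)

c ≈ 0.27 J/(g·K)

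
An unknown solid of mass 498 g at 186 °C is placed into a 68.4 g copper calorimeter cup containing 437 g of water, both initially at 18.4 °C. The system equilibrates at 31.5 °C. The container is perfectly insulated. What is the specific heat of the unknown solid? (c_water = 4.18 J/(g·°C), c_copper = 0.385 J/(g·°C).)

c ≈ 0.315 J/(g·°C)

Net heat exchanged in the isolated system is zero:
498×c×(31.5 − 186) + 437×4.18×(31.5 − 18.4) + 68.4×0.385×(31.5 − 18.4) = 0
-76941 c = -24274
c = -24274/-76941 ≈ 0.3155 J/(g·°C)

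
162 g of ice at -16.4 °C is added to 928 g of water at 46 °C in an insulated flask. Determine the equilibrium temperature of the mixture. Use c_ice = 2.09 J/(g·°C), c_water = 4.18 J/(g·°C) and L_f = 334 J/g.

T_f ≈ 26.1 °C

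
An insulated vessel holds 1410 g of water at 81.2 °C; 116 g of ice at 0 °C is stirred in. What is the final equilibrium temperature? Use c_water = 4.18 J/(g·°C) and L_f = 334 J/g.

Let T be the final temperature. ΣQ_i = 0:
fusion: m_ice L_f = 116×334 = 38744; warm the meltwater: 484.88 T; water cools: 1410×4.18×(T − 81.2) = 5893.8(T − 81.2)
6378.7 T = 478577 − 38744 = 439833
T ≈ 68.95 °C. Since T > 0 °C, the all-ice-melts assumption holds.

T_f ≈ 69.0 °C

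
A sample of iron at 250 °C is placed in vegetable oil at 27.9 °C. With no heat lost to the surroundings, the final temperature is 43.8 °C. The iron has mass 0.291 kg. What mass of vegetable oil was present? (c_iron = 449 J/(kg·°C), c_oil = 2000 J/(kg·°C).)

m ≈ 0.847 kg

|Q_iron| = |Q_oil|:
0.291·449·(250 − 43.8) = m·2000·(43.8 − 27.9)
31800 m = 26942  ⇒  m ≈ 0.8472 kg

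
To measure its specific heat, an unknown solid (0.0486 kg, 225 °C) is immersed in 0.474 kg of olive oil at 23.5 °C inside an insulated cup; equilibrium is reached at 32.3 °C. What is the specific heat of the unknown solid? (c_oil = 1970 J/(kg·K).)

c ≈ 877 J/(kg·K)

Heat lost by the unknown solid = heat gained by the oil:
0.0486×c×(225 − 32.3) = 0.474×1970×(32.3 − 23.5)
9.365 c = 8217.3  ⇒  c ≈ 877.4 J/(kg·K)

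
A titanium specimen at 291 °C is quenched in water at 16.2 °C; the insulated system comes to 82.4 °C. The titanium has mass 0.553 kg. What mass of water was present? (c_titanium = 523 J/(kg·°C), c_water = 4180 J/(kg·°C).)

Taking heat into each body as positive, Σ m c ΔT = 0:
0.553×523×(82.4 − 291) + m×4180×(82.4 − 16.2) = 0
276716 m = 60331
m = 60331/276716 ≈ 0.218 kg

m ≈ 0.218 kg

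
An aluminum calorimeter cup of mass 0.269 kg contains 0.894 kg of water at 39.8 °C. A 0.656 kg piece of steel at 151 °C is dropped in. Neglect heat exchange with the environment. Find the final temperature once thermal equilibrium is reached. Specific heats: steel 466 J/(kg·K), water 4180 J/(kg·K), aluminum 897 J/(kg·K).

T_f ≈ 47.7 °C

Setting the total heat transfer to zero:
0.656*466*(T − 151) + 0.894*4180*(T − 39.8) + 0.269*897*(T − 39.8) = 0
305.7(T − 151) + 3736.9(T − 39.8) + 241.29(T − 39.8) = 0
4283.9 T = 204493
T ≈ 47.74 °C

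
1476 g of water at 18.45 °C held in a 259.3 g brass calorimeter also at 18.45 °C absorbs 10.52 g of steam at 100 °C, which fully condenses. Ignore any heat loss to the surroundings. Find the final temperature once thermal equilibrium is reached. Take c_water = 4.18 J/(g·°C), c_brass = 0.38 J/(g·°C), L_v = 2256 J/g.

T_f ≈ 22.8 °C

Energy conservation, ΣQ = 0:
condense steam: −10.52·2256 = −23733; condensate cools 100→T: 10.52·4.18·(T − 100) = 43.97(T − 100); original water: 6169.7(T − 18.45); cup: 98.53(T − 18.45)
6312.2 T = 23733 + 4397.4 + 115649 = 143779
T ≈ 22.78 °C, under the boiling point, so the assumption holds.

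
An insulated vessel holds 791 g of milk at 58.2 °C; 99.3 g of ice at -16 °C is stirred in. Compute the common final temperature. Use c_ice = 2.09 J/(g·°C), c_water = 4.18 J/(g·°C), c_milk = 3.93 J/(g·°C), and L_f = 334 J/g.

T_f ≈ 41.0 °C

Conservation of energy gives ΣQ = 0:
warm ice to 0 °C: 99.3·2.09·(0 − (-16)) = 3320.6; melt ice: 99.3·334 = 33166; warm the meltwater: 415.07 T; milk cools: 791·3.93·(T − 58.2) = 3108.6(T − 58.2)
3523.7 T = 180922 − 36487 = 144435
T ≈ 40.99 °C. Since T > 0 °C, the all-ice-melts assumption holds.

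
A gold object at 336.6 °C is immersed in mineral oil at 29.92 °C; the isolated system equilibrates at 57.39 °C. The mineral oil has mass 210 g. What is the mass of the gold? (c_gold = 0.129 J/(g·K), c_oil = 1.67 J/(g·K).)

m ≈ 267 g

Heat gained plus heat lost sum to zero:
m·0.129·(57.39 − 336.6) + 210·1.67·(57.39 − 29.92) = 0
-36.02 m = -9633.7
m = -9633.7/-36.02 ≈ 267.5 g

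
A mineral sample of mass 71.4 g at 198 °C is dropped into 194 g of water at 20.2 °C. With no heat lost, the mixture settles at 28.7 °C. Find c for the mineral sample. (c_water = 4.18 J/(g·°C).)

c ≈ 0.57 J/(g·°C)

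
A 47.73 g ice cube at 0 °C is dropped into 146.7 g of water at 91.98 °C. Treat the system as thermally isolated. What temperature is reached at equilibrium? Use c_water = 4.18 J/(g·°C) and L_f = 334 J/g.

T_f ≈ 49.8 °C

Energy conservation, ΣQ = 0:
melt ice: 47.73×334 = 15942
  warm the meltwater: 199.51 T
  water cools: 146.7×4.18×(T − 91.98) = 613.21(T − 91.98)
812.72 T = 56403 − 15942 = 40461
T ≈ 49.78 °C — above 0 °C, consistent with complete melting.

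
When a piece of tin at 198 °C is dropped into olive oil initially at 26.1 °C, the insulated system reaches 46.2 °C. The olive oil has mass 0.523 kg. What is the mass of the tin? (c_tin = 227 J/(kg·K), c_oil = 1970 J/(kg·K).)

m ≈ 0.601 kg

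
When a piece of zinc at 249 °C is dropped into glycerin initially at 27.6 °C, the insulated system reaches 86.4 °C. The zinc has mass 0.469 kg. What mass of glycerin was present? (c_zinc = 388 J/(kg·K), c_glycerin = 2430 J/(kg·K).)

m ≈ 0.207 kg

|Q_zinc| = |Q_glycerin|:
0.469×388×(249 − 86.4) = m×2430×(86.4 − 27.6)
142884 m = 29589  ⇒  m ≈ 0.2071 kg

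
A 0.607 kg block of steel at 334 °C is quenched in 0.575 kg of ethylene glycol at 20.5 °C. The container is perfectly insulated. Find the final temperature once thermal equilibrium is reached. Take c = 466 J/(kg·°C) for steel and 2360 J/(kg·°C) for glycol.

T_f = Σ m_i c_i T_i / Σ m_i c_i:
T_f = (282.86·334 + 1357·20.5) / (282.86 + 1357)
    = 122294 / 1639.9 ≈ 74.58 °C

T_f ≈ 74.6 °C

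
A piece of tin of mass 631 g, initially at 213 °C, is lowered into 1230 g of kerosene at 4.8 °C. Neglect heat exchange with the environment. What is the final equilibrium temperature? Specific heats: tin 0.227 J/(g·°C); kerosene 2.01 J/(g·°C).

T_f ≈ 16.2 °C

With ΣQ=0 the equilibrium temperature is the m·c-weighted mean:
T_f = (143.24×213 + 2472.3×4.8) / (143.24 + 2472.3)
    = 42377 / 2615.5 ≈ 16.20 °C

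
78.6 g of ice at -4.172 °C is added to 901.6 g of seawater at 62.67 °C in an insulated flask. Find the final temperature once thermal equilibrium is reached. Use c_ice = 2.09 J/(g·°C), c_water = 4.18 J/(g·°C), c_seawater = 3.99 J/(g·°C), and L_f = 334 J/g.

T_f ≈ 50.6 °C

Setting the total heat transfer to zero:
warm ice to 0 °C: 78.6·2.09·(0 − (-4.172)) = 685.35
  latent heat to melt: 78.6·334 = 26252
  warm the meltwater: 328.55 T
  seawater: 3597.4(T − 62.67)
3925.9 T = 225448 − 26938 = 198510
T ≈ 50.56 °C (positive, so assuming full melt was valid).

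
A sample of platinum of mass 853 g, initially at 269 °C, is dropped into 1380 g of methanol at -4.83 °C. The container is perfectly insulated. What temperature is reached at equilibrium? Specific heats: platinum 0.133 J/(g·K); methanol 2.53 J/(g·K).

T_f ≈ 3.8 °C

Set heat shed by the hot body equal to heat absorbed by the cold body:
853×0.133×(269 − T) = 1380×2.53×(T − (-4.83))
113.45(269 − T) = 3491.4(T − (-4.83))
3604.8 T = 13654  ⇒  T ≈ 3.79 °C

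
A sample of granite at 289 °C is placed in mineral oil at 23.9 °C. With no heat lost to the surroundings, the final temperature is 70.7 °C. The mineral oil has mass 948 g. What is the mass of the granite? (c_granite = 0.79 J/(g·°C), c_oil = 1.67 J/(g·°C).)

Net heat exchanged in the isolated system is zero:
m×0.79×(70.7 − 289) + 948×1.67×(70.7 − 23.9) = 0
-172.46 m = -74092
m = -74092/-172.46 ≈ 429.6 g

m ≈ 430 g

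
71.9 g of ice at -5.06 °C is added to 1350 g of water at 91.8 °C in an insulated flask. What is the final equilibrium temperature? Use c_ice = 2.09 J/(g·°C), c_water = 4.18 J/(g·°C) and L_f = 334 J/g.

T_f ≈ 83.0 °C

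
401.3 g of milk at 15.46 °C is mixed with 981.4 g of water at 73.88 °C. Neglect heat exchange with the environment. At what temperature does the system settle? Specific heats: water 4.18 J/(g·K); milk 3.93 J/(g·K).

T_f ≈ 57.7 °C

Taking heat into each body as positive, Σ m c ΔT = 0:
981.4*4.18*(T − 73.88) + 401.3*3.93*(T − 15.46) = 0
4102.3(T − 73.88) + 1577.1(T − 15.46) = 0
(4102.3 + 1577.1) T = 4102.3*73.88 + 1577.1*15.46
T = 327456/5679.4 ≈ 57.66 °C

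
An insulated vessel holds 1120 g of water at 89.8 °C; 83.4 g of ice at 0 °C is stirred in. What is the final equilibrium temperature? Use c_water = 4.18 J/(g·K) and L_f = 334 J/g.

T_f ≈ 78.0 °C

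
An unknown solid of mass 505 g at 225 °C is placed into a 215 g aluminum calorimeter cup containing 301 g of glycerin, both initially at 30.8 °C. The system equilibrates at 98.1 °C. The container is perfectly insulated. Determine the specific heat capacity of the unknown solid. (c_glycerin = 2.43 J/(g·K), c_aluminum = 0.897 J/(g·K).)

c ≈ 0.971 J/(g·K)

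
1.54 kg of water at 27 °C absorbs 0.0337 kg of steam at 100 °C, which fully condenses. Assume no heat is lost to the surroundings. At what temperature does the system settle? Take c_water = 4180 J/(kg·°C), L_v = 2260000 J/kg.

Heat gained plus heat lost sum to zero:
condense steam: −0.0337·2260000 = −76162
  condensed water 100 °C→T: 140.87(T − 100)
  water warms: 1.54·4180·(T − 27) = 6437.2(T − 27)
6578.1 T = 76162 + 14087 + 173804 = 264053
T ≈ 40.14 °C, under the boiling point, so the assumption holds.

T_f ≈ 40.1 °C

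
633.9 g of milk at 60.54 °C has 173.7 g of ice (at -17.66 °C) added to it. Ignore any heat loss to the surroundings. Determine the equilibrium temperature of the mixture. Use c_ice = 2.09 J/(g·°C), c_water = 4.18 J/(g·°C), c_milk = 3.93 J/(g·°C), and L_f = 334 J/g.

Taking heat into each body as positive, Σ m c ΔT = 0:
warm ice to 0 °C: 173.7·2.09·(0 − (-17.66)) = 6411.2; latent heat to melt: 173.7·334 = 58016; warm the meltwater: 726.07 T; milk: 2491.2(T − 60.54)
3217.3 T = 150819 − 64427 = 86392
T ≈ 26.85 °C — above 0 °C, consistent with complete melting.

T_f ≈ 26.9 °C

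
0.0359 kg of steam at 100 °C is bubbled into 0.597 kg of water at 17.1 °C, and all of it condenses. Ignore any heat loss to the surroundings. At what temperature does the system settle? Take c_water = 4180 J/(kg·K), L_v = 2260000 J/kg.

Energy conservation, ΣQ = 0:
condense steam: −0.0359·2260000 = −81134
  condensed water 100 °C→T: 150.06(T − 100)
  water warms: 0.597·4180·(T − 17.1) = 2495.5(T − 17.1)
2645.5 T = 81134 + 15006 + 42672 = 138813
T ≈ 52.47 °C — below 100 °C, confirming all the steam condensed.

T_f ≈ 52.5 °C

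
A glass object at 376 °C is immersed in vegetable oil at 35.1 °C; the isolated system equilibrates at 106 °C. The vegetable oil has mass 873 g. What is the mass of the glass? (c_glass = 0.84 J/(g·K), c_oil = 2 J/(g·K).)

Conservation of energy gives ΣQ = 0:
m·0.84·(106 − 376) + 873·2·(106 − 35.1) = 0
-226.8 m = -123791
m = -123791/-226.8 ≈ 545.8 g

m ≈ 546 g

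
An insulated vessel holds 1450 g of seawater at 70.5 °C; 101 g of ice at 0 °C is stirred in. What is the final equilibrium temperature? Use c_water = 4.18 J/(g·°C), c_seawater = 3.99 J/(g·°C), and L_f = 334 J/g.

T_f ≈ 60.3 °C

Heat gained plus heat lost sum to zero:
fusion: m_ice L_f = 101×334 = 33734; meltwater 0→T: 101×4.18×T = 422.18 T; seawater cools: 1450×3.99×(T − 70.5) = 5785.5(T − 70.5)
6207.7 T = 407878 − 33734 = 374144
T ≈ 60.27 °C. Since T > 0 °C, the all-ice-melts assumption holds.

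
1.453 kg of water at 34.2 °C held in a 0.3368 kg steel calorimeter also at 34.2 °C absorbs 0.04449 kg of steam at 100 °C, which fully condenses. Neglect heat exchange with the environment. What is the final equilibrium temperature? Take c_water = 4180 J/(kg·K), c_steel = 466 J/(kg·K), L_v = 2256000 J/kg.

Sum of m c ΔT and latent-heat terms is zero:
steam→water at 100 °C releases m L_v = 0.04449·2256000 = 100369
  condensate cools 100→T: 0.04449·4180·(T − 100) = 185.97(T − 100)
  original water: 6073.5(T − 34.2)
  steel cup: 0.3368·466·(T − 34.2) = 156.95(T − 34.2)
6416.5 T = 100369 + 18597 + 213083 = 332049
T ≈ 51.75 °C — below 100 °C, confirming all the steam condensed.

T_f ≈ 51.7 °C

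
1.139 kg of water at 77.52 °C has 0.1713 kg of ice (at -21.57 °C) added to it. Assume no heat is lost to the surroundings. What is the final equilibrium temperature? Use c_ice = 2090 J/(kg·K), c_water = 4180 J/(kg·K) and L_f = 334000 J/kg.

T_f ≈ 55.5 °C

Conservation of energy gives ΣQ = 0:
warm ice to 0 °C: 0.1713·2090·(0 − (-21.57)) = 7722.4
  fusion: m_ice L_f = 0.1713·334000 = 57214
  meltwater 0→T: 0.1713·4180·T = 716.03 T
  water cools: 1.139·4180·(T − 77.52) = 4761(T − 77.52)
5477.1 T = 369074 − 64937 = 304138
T ≈ 55.53 °C. Since T > 0 °C, the all-ice-melts assumption holds.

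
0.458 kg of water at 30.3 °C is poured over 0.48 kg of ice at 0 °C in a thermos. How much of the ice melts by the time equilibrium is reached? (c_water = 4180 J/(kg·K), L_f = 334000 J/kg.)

Water can give up m c ΔT = 0.458·4180·30.3 = 58008 J before reaching 0 °C.
To melt every bit of ice: 0.48·334000 = 160320 J.
That's not enough to melt it all — equilibrium is at 0 °C with ice remaining.
Mass melted = 58008/334000 ≈ 0.1737 kg.

m_melted ≈ 0.174 kg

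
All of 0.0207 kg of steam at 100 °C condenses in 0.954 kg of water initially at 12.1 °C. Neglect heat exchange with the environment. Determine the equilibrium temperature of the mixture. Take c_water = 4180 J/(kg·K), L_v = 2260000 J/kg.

Sum of m c ΔT and latent-heat terms is zero:
steam→water at 100 °C releases m L_v = 0.0207·2260000 = 46782
  condensed water 100 °C→T: 86.53(T − 100)
  water warms: 0.954·4180·(T − 12.1) = 3987.7(T − 12.1)
4074.2 T = 46782 + 8652.6 + 48251 = 103686
T ≈ 25.45 °C, under the boiling point, so the assumption holds.

T_f ≈ 25.4 °C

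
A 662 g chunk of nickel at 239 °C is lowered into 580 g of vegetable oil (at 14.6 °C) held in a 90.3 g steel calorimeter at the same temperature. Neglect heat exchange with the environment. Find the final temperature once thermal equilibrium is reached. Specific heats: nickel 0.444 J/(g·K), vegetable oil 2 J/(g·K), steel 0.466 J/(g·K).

T_f ≈ 58.7 °C

Conservation of energy gives ΣQ = 0:
662·0.444·(T − 239) + 580·2·(T − 14.6) + 90.3·0.466·(T − 14.6) = 0
293.93(T − 239) + 1160(T − 14.6) + 42.08(T − 14.6) = 0
(293.93 + 1160 + 42.08) T = 293.93·239 + 1160·14.6 + 42.08·14.6
T = 87799 / 1496 = 58.7 °C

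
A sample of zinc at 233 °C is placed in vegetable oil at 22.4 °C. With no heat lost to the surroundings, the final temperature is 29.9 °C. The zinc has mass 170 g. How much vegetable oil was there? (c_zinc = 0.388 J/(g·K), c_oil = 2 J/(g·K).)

m ≈ 893 g

Heat lost by the zinc = heat gained by the oil:
170·0.388·(233 − 29.9) = m·2·(29.9 − 22.4)
15 m = 13396  ⇒  m ≈ 893.1 g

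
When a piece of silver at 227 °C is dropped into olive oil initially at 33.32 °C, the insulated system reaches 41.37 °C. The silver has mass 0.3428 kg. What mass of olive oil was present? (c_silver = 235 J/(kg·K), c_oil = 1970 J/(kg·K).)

m ≈ 0.943 kg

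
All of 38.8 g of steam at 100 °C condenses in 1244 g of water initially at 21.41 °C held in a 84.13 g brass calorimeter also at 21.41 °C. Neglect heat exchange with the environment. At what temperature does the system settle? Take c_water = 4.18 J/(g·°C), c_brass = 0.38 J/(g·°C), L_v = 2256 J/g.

Energy conservation, ΣQ = 0:
latent heat released on condensation: 38.8·2256 = 87533
  condensed water 100 °C→T: 162.18(T − 100)
  original water: 5199.9(T − 21.41)
  cup: 31.97(T − 21.41)
5394.1 T = 87533 + 16218 + 112015 = 215766
T ≈ 40.00 °C (< 100 °C, so full condensation is consistent).

T_f ≈ 40.0 °C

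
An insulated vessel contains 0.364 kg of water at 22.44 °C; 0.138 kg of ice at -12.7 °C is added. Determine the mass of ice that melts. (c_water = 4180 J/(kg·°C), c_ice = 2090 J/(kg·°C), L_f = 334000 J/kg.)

m_melted ≈ 0.0913 kg

Cooling the water to 0 °C releases 0.364×4180×22.44 = 34143 J.
Warming the ice to 0 °C takes 0.138×2090×12.7 = 3662.9 J, leaving 30480 J for melting.
Fully melting the ice requires m_ice L_f = 0.138×334000 = 46092 J.
Since 30480 < 46092 J, not all the ice melts; equilibrium is at 0 °C.
m_melt = 30480 / L_f = 0.09126 kg.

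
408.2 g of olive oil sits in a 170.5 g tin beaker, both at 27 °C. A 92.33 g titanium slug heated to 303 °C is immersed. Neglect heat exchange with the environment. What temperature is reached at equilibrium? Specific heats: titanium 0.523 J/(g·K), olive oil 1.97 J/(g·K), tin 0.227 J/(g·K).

Let T be the final temperature. ΣQ_i = 0:
92.33·0.523·(T − 303) + 408.2·1.97·(T − 27) + 170.5·0.227·(T − 27) = 0
48.29(T − 303) + 804.15(T − 27) + 38.7(T − 27) = 0
(48.29 + 804.15 + 38.7) T = 48.29·303 + 804.15·27 + 38.7·27
T = 37389/891.15 ≈ 41.96 °C

T_f ≈ 42.0 °C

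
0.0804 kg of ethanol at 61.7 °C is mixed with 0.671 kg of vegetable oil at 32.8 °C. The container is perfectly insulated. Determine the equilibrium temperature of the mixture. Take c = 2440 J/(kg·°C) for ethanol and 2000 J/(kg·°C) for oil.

Conservation of energy gives ΣQ = 0:
0.0804·2440·(T − 61.7) + 0.671·2000·(T − 32.8) = 0
196.18(T − 61.7) + 1342(T − 32.8) = 0
1538.2 T = 56122
T = 56122/1538.2 ≈ 36.49 °C

T_f ≈ 36.5 °C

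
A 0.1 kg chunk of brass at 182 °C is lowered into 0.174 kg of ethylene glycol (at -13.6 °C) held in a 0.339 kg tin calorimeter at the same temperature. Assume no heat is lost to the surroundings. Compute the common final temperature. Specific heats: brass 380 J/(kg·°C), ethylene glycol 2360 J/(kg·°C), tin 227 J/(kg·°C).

T_f ≈ 0.5 °C

Heat gained plus heat lost sum to zero:
0.1×380×(T − 182) + 0.174×2360×(T − (-13.6)) + 0.339×227×(T − (-13.6)) = 0
38(T − 182) + 410.64(T − (-13.6)) + 76.95(T − (-13.6)) = 0
525.59 T = 284.74
T ≈ 0.54 °C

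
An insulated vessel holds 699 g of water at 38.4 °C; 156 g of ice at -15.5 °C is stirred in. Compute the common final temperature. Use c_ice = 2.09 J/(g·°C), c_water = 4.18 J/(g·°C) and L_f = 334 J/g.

Setting the total heat transfer to zero:
warm ice to 0 °C: 156·2.09·(0 − (-15.5)) = 5053.6; latent heat to melt: 156·334 = 52104; meltwater 0→T: 156·4.18·T = 652.08 T; water cools: 699·4.18·(T − 38.4) = 2921.8(T − 38.4)
3573.9 T = 112198 − 57158 = 55040
T ≈ 15.40 °C. Since T > 0 °C, the all-ice-melts assumption holds.

T_f ≈ 15.4 °C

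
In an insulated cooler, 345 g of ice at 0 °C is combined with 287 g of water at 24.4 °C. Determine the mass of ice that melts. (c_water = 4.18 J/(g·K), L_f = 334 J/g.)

m_melted ≈ 87.6 g

Water can give up m c ΔT = 287×4.18×24.4 = 29272 J before reaching 0 °C.
Melting all 345 g of ice would need 345×334 = 115230 J.
That's not enough to melt it all — equilibrium is at 0 °C with ice remaining.
m_melted×334 = 29272  ⇒  m_melted ≈ 87.64 g.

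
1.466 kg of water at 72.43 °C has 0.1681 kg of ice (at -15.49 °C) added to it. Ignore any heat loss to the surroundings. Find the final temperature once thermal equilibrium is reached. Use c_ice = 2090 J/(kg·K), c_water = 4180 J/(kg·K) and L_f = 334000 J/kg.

Let T be the final temperature. ΣQ_i = 0:
ice -15.49→0 °C: 0.1681×2090×15.49 = 5442.1
  latent heat to melt: 0.1681×334000 = 56145
  meltwater 0→T: 0.1681×4180×T = 702.66 T
  water cools: 1.466×4180×(T − 72.43) = 6127.9(T − 72.43)
6830.5 T = 443842 − 61587 = 382255
T ≈ 55.96 °C. Since T > 0 °C, the all-ice-melts assumption holds.

T_f ≈ 56.0 °C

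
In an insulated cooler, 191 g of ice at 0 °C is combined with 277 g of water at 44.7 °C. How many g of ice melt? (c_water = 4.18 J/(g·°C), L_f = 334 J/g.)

Heat available from the water dropping to 0 °C: 277×4.18×44.7 = 51756 J.
Fully melting the ice requires m_ice L_f = 191×334 = 63794 J.
51756 J < 63794 J, so only part of the ice melts and the system sits at 0 °C.
m_melt = 51756 / L_f = 155 g.

m_melted ≈ 155 g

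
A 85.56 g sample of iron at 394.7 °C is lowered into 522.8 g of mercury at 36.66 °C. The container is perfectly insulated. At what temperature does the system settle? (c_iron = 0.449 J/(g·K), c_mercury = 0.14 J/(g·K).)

|Q_iron| = |Q_mercury|:
85.56·0.449·(394.7 − T) = 522.8·0.14·(T − 36.66)
38.42(394.7 − T) = 73.19(T − 36.66)
111.61 T = 17846  ⇒  T ≈ 159.90 °C

T_f ≈ 159.9 °C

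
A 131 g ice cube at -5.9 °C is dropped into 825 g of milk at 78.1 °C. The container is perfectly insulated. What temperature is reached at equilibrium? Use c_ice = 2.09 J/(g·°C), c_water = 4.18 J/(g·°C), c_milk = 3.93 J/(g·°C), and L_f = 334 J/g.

T_f ≈ 54.8 °C

Energy conservation, ΣQ = 0:
warm ice to 0 °C: 131·2.09·(0 − (-5.9)) = 1615.4
  latent heat to melt: 131·334 = 43754
  warm the meltwater: 547.58 T
  milk: 3242.2(T − 78.1)
3789.8 T = 253220 − 45369 = 207850
T ≈ 54.84 °C (positive, so assuming full melt was valid).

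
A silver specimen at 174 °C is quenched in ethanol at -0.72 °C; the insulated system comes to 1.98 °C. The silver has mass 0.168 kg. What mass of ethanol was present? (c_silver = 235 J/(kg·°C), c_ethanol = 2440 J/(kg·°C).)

|Q_silver| = |Q_ethanol|:
0.168×235×(174 − 1.98) = m×2440×(1.98 − (-0.72))
6588 m = 6791.3  ⇒  m ≈ 1.031 kg

m ≈ 1.03 kg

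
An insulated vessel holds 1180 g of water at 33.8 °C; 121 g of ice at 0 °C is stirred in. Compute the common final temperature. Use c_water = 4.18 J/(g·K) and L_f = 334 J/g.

Energy conservation, ΣQ = 0:
fusion: m_ice L_f = 121·334 = 40414; warm the meltwater: 505.78 T; water cools: 1180·4.18·(T − 33.8) = 4932.4(T − 33.8)
5438.2 T = 166715 − 40414 = 126301
T ≈ 23.22 °C. Since T > 0 °C, the all-ice-melts assumption holds.

T_f ≈ 23.2 °C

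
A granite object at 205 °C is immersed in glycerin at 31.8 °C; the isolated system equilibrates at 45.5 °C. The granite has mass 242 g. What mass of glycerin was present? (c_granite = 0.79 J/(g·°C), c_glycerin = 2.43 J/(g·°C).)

m ≈ 916 g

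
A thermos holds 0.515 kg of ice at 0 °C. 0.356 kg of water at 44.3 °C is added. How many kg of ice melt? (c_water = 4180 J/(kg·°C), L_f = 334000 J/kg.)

m_melted ≈ 0.197 kg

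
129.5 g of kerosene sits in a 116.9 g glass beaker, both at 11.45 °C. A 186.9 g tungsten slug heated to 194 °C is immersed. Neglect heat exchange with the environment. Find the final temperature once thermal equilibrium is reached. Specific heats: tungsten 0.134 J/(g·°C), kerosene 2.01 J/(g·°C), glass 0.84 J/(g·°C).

Let T be the final temperature. ΣQ_i = 0:
186.9×0.134×(T − 194) + 129.5×2.01×(T − 11.45) + 116.9×0.84×(T − 11.45) = 0
(25.04 + 260.29 + 98.2) T = 25.04×194 + 260.29×11.45 + 98.2×11.45
T = 8963.4/383.54 ≈ 23.37 °C

T_f ≈ 23.4 °C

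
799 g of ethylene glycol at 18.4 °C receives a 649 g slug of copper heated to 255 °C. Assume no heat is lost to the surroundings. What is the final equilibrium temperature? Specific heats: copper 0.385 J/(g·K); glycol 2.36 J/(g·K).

T_f ≈ 46.1 °C

T_f is the heat-capacity-weighted average of the initial temperatures:
T_f = (249.87*255 + 1885.6*18.4) / (249.87 + 1885.6)
    = 98411 / 2135.5 ≈ 46.08 °C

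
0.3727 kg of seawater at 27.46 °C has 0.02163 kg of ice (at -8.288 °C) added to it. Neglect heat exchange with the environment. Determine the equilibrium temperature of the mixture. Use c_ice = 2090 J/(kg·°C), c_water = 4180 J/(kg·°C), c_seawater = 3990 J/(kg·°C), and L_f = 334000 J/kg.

T_f ≈ 21.1 °C

Energy conservation, ΣQ = 0:
ice -8.288→0 °C: 0.02163·2090·8.288 = 374.67; melt ice: 0.02163·334000 = 7224.4; warm the meltwater: 90.41 T; seawater cools: 0.3727·3990·(T − 27.46) = 1487.1(T − 27.46)
1577.5 T = 40835 − 7599.1 = 33236
T ≈ 21.07 °C — above 0 °C, consistent with complete melting.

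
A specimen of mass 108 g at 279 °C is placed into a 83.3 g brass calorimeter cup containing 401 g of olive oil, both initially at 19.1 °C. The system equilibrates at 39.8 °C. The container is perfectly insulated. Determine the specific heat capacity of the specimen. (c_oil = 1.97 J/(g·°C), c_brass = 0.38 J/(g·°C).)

c ≈ 0.658 J/(g·°C)

Heat gained plus heat lost sum to zero:
108·c·(39.8 − 279) + 401·1.97·(39.8 − 19.1) + 83.3·0.38·(39.8 − 19.1) = 0
-25834 c = -17008
c = -17008/-25834 ≈ 0.6584 J/(g·°C)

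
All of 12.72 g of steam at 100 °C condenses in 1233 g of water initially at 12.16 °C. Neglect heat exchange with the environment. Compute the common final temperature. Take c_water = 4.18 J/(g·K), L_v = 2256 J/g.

T_f ≈ 18.6 °C

Setting the total heat transfer to zero:
latent heat released on condensation: 12.72×2256 = 28696; condensate cools 100→T: 12.72×4.18×(T − 100) = 53.17(T − 100); water warms: 1233×4.18×(T − 12.16) = 5153.9(T − 12.16)
5207.1 T = 28696 + 5317 + 62672 = 96685
T ≈ 18.57 °C, under the boiling point, so the assumption holds.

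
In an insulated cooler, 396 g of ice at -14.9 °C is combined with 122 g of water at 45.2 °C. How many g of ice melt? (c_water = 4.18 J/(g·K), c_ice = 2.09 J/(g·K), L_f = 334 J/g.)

m_melted ≈ 32.1 g

Cooling the water to 0 °C releases 122·4.18·45.2 = 23050 J.
Of that, 396·2.09·14.9 = 12332 J goes to bring the ice to 0 °C, leaving 10718 J.
Fully melting the ice requires m_ice L_f = 396·334 = 132264 J.
Since 10718 < 132264 J, not all the ice melts; equilibrium is at 0 °C.
Mass melted = 10718/334 ≈ 32.09 g.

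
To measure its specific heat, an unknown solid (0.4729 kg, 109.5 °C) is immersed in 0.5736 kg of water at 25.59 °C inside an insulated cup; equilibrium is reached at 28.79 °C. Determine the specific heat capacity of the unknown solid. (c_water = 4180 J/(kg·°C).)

Heat lost by the unknown solid = heat gained by the water:
0.4729·c·(109.5 − 28.79) = 0.5736·4180·(28.79 − 25.59)
38.17 c = 7672.5  ⇒  c ≈ 201 J/(kg·°C)

c ≈ 201 J/(kg·°C)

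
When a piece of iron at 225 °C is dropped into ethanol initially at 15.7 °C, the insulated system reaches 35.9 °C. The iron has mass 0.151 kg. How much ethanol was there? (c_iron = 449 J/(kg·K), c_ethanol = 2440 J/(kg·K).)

m ≈ 0.26 kg

|Q_iron| = |Q_ethanol|:
0.151·449·(225 − 35.9) = m·2440·(35.9 − 15.7)
49288 m = 12821  ⇒  m ≈ 0.2601 kg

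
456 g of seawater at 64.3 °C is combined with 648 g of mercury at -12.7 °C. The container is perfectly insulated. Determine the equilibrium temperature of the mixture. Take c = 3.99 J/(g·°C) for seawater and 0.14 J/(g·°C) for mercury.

T_f ≈ 60.6 °C

Let T be the final temperature. ΣQ_i = 0:
456*3.99*(T − 64.3) + 648*0.14*(T − (-12.7)) = 0
(1819.4 + 90.72) T = 1819.4*64.3 + 90.72*(-12.7)
T ≈ 60.64 °C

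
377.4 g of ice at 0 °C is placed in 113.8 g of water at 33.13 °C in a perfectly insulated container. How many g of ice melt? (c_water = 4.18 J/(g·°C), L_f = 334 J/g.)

Cooling the water to 0 °C releases 113.8×4.18×33.13 = 15759 J.
Fully melting the ice requires m_ice L_f = 377.4×334 = 126052 J.
That's not enough to melt it all — equilibrium is at 0 °C with ice remaining.
Mass melted = 15759/334 ≈ 47.18 g.

m_melted ≈ 47.2 g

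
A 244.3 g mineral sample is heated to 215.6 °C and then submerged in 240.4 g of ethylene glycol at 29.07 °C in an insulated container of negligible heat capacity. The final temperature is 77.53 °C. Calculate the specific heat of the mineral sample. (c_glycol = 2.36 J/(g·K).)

c ≈ 0.815 J/(g·K)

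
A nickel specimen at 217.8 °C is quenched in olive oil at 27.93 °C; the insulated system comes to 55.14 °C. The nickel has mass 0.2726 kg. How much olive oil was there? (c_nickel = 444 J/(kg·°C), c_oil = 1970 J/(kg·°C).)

Conservation of energy gives ΣQ = 0:
0.2726·444·(55.14 − 217.8) + m·1970·(55.14 − 27.93) = 0
53604 m = 19687
m = 19687/53604 ≈ 0.3673 kg

m ≈ 0.367 kg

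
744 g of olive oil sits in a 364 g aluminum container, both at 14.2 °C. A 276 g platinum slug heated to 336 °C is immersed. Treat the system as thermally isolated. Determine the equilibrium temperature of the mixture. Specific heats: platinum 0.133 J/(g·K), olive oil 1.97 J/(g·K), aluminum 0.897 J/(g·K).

T_f ≈ 20.7 °C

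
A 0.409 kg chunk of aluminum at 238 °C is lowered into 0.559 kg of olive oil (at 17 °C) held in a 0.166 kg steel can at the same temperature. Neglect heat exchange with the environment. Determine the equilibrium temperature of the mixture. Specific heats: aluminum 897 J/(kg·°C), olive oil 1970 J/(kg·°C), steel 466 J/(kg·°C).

T_f ≈ 69.5 °C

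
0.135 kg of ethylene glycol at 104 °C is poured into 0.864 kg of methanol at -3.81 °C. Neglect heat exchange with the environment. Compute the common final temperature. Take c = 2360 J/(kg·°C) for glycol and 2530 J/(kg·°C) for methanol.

T_f ≈ 9.9 °C

Energy conservation, ΣQ = 0:
0.135×2360×(T − 104) + 0.864×2530×(T − (-3.81)) = 0
318.6(T − 104) + 2185.9(T − (-3.81)) = 0
2504.5 T = 24806
T ≈ 9.90 °C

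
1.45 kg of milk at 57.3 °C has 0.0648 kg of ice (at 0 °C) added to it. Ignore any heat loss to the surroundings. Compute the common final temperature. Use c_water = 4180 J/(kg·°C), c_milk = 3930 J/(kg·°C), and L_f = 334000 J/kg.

T_f ≈ 51.1 °C

Conservation of energy gives ΣQ = 0:
fusion: m_ice L_f = 0.0648×334000 = 21643
  meltwater 0→T: 0.0648×4180×T = 270.86 T
  milk cools: 1.45×3930×(T − 57.3) = 5698.5(T − 57.3)
5969.4 T = 326524 − 21643 = 304881
T ≈ 51.07 °C. Since T > 0 °C, the all-ice-melts assumption holds.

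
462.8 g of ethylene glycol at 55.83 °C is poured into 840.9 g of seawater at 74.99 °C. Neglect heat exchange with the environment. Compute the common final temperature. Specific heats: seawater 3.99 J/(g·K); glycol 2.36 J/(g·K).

T_f = Σ m_i c_i T_i / Σ m_i c_i:
T_f = (3355.2*74.99 + 1092.2*55.83) / (3355.2 + 1092.2)
    = 312584 / 4447.4 ≈ 70.28 °C

T_f ≈ 70.3 °C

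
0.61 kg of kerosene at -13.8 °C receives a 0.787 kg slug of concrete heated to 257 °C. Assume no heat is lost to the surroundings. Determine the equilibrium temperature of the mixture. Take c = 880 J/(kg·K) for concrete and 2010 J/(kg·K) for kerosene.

Energy conservation, ΣQ = 0:
0.787·880·(T − 257) + 0.61·2010·(T − (-13.8)) = 0
692.56(T − 257) + 1226.1(T − (-13.8)) = 0
(692.56 + 1226.1) T = 692.56·257 + 1226.1·(-13.8)
T ≈ 83.95 °C

T_f ≈ 83.9 °C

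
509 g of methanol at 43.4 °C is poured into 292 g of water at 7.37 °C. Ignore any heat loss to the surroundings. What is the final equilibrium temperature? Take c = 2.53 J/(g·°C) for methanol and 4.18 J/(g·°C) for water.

|Q_methanol| = |Q_water|:
509*2.53*(43.4 − T) = 292*4.18*(T − 7.37)
1287.8(43.4 − T) = 1220.6(T − 7.37)
2508.3 T = 64885  ⇒  T ≈ 25.87 °C

T_f ≈ 25.9 °C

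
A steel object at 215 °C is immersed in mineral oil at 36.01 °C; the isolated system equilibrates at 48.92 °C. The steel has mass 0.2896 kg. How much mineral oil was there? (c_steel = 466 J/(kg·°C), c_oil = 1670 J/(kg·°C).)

m ≈ 1.04 kg

Energy conservation, ΣQ = 0:
0.2896·466·(48.92 − 215) + m·1670·(48.92 − 36.01) = 0
21560 m = 22413
m = 22413/21560 ≈ 1.04 kg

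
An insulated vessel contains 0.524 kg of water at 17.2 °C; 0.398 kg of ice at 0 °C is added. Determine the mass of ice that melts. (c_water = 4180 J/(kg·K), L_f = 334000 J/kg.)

m_melted ≈ 0.113 kg

Cooling the water to 0 °C releases 0.524×4180×17.2 = 37674 J.
Fully melting the ice requires m_ice L_f = 0.398×334000 = 132932 J.
Since 37674 < 132932 J, not all the ice melts; equilibrium is at 0 °C.
Mass melted = 37674/334000 ≈ 0.1128 kg.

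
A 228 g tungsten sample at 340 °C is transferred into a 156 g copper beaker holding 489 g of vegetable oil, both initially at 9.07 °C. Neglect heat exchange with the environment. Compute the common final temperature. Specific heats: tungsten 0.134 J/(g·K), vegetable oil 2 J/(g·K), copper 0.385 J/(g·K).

T_f ≈ 18.5 °C

T_f is the heat-capacity-weighted average of the initial temperatures:
T_f = (30.55*340 + 978*9.07 + 60.06*9.07) / (30.55 + 978 + 60.06)
    = 19803 / 1068.6 ≈ 18.53 °C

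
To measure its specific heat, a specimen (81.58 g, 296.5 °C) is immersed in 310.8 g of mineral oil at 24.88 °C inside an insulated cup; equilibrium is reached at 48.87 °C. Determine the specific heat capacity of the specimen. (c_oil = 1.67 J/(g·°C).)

c ≈ 0.616 J/(g·°C)

Net heat exchanged in the isolated system is zero:
81.58×c×(48.87 − 296.5) + 310.8×1.67×(48.87 − 24.88) = 0
-20202 c = -12452
c = -12452/-20202 ≈ 0.6164 J/(g·°C)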